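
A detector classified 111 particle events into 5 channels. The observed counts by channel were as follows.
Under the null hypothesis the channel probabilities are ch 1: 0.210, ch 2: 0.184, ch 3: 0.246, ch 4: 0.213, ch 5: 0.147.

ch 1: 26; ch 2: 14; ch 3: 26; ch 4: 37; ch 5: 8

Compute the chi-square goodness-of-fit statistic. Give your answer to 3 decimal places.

14.179

Expected counts E_i = n·p_i: 111×0.210 = 23.31, 111×0.184 = 20.424, 111×0.246 = 27.306, 111×0.213 = 23.643, 111×0.147 = 16.317.
χ² = (26−23.31)²/23.31 + (14−20.424)²/20.424 + (26−27.306)²/27.306 + (37−23.643)²/23.643 + (8−16.317)²/16.317
   = 0.3104 + 2.0206 + 0.0625 + 7.5460 + 4.2393
Sum = 14.179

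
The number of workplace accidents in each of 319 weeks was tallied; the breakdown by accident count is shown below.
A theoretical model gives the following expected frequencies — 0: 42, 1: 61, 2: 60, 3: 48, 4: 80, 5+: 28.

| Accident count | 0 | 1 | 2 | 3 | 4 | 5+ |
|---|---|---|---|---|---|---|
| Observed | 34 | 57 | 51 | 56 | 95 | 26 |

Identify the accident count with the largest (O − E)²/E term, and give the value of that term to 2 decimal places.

cat         O        E   (O−E)²/E
0          34       42      1.524
1          57       61      0.262
2          51       60      1.350
3          56       48      1.333
4          95       80      2.813
5+         26       28      0.143
The largest term is for 4: 2.81.

4, 2.81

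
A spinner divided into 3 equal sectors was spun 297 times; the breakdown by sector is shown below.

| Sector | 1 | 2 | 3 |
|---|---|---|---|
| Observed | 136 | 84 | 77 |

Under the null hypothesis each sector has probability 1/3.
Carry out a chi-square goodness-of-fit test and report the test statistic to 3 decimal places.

Expected count for each of the 3 categories: 297/3 = 99.
1: (136 − 99)²/99 = 1369/99 = 13.8283
2: (84 − 99)²/99 = 225/99 = 2.2727
3: (77 − 99)²/99 = 484/99 = 4.8889
Sum = 20.990

20.990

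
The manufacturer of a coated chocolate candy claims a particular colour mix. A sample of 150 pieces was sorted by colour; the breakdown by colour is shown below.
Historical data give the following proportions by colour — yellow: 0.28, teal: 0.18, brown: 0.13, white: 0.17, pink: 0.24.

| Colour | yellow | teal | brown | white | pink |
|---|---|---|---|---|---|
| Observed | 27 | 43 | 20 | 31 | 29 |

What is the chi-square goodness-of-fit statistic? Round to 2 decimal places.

17.40

Expected counts E_i = n·p_i: 150×0.28 = 42, 150×0.18 = 27, 150×0.13 = 19.5, 150×0.17 = 25.5, 150×0.24 = 36.
χ² = (27−42)²/42 + (43−27)²/27 + (20−19.5)²/19.5 + (31−25.5)²/25.5 + (29−36)²/36
   = 5.357 + 9.481 + 0.013 + 1.186 + 1.361
Sum = 17.40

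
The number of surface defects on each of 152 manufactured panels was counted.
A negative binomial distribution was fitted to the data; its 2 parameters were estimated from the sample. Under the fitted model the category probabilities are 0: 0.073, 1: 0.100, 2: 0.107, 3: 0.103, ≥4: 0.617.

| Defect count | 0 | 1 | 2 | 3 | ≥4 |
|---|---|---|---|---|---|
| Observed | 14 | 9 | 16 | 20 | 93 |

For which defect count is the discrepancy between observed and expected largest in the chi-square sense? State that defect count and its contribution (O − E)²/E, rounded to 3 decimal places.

1, 2.529

Expected counts E_i = n·p_i: 152×0.073 = 11.096, 152×0.100 = 15.2, 152×0.107 = 16.264, 152×0.103 = 15.656, 152×0.617 = 93.784.
χ² = (14−11.096)²/11.096 + (9−15.2)²/15.2 + (16−16.264)²/16.264 + (20−15.656)²/15.656 + (93−93.784)²/93.784
   = 0.7600 + 2.5289 + 0.0043 + 1.2053 + 0.0066
The largest term is for 1: 2.529.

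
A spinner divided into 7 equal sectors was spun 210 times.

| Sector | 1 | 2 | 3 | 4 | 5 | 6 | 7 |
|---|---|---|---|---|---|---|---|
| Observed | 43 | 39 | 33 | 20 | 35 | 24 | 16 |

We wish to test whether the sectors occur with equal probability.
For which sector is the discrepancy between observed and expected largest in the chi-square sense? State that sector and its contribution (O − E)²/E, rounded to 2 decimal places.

Expected count for each of the 7 categories: 210/7 = 30.
χ² = (43−30)²/30 + (39−30)²/30 + (33−30)²/30 + (20−30)²/30 + (35−30)²/30 + (24−30)²/30 + (16−30)²/30
   = 5.633 + 2.700 + 0.300 + 3.333 + 0.833 + 1.200 + 6.533
The largest term is for 7: 6.53.

7, 6.53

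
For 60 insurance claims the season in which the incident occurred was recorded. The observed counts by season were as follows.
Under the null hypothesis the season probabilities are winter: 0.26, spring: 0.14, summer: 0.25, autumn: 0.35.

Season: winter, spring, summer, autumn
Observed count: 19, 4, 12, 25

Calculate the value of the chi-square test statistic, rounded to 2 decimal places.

Expected counts E_i = n·p_i: 60×0.26 = 15.6, 60×0.14 = 8.4, 60×0.25 = 15, 60×0.35 = 21.
cat         O        E   (O−E)²/E
winter     19     15.6      0.741
spring      4      8.4      2.305
summer     12       15      0.600
autumn     25       21      0.762
Sum = 4.41

4.41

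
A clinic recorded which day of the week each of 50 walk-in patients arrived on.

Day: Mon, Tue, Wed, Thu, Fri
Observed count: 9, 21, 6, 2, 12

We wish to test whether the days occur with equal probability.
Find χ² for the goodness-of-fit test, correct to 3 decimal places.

Expected count for each of the 5 categories: 50/5 = 10.
χ² = (9−10)²/10 + (21−10)²/10 + (6−10)²/10 + (2−10)²/10 + (12−10)²/10
   = 0.1000 + 12.1000 + 1.6000 + 6.4000 + 0.4000
Sum = 20.600

20.600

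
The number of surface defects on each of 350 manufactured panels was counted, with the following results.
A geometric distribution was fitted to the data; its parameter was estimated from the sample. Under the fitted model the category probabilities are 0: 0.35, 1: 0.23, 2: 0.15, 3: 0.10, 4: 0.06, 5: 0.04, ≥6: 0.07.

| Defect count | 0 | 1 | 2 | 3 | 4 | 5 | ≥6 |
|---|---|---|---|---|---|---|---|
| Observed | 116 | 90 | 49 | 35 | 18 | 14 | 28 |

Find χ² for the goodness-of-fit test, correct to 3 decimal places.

2.628

Expected counts E_i = n·p_i: 350×0.35 = 122.5, 350×0.23 = 80.5, 350×0.15 = 52.5, 350×0.10 = 35, 350×0.06 = 21, 350×0.04 = 14, 350×0.07 = 24.5.
cat         O        E   (O−E)²/E
0         116    122.5     0.3449
1          90     80.5     1.1211
2          49     52.5     0.2333
3          35       35     0.0000
4          18       21     0.4286
5          14       14     0.0000
≥6         28     24.5     0.5000
Sum = 2.628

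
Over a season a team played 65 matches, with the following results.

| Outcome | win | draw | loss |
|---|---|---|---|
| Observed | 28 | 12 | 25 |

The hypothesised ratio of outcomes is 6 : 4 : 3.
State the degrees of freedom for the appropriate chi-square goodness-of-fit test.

2

There are k = 3 categories and no parameters were estimated from the data, so df = 3 − 1 = 2.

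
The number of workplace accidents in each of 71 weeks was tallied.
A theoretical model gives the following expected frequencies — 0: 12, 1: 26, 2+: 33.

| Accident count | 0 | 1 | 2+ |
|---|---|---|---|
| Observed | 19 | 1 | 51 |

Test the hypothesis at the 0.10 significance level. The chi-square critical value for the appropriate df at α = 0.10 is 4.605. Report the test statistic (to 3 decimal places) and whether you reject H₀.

37.940; reject

χ² = (19−12)²/12 + (1−26)²/26 + (51−33)²/33
   = 4.0833 + 24.0385 + 9.8182
Sum = 37.940
df = 2. Since 37.940 > 4.605, we reject H₀.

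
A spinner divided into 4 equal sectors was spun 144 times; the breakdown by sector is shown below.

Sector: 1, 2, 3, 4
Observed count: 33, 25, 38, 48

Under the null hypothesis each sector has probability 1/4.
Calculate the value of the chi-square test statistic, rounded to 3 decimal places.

7.722

Under H₀ each category has probability 1/4, so each expected count is 144/4 = 36.
χ² = (33−36)²/36 + (25−36)²/36 + (38−36)²/36 + (48−36)²/36
   = 0.2500 + 3.3611 + 0.1111 + 4.0000
Sum = 7.722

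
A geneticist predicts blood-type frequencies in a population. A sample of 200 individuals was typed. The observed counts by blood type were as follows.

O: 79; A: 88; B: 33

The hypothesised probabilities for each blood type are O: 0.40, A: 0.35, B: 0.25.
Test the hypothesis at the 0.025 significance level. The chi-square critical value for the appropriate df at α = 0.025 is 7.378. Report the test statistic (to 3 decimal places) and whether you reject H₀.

Expected counts E_i = n·p_i: 200×0.40 = 80, 200×0.35 = 70, 200×0.25 = 50.
cat         O        E   (O−E)²/E
O          79       80     0.0125
A          88       70     4.6286
B          33       50     5.7800
Sum = 10.421
df = 2. Since 10.421 > 7.378, we reject H₀.

10.421; reject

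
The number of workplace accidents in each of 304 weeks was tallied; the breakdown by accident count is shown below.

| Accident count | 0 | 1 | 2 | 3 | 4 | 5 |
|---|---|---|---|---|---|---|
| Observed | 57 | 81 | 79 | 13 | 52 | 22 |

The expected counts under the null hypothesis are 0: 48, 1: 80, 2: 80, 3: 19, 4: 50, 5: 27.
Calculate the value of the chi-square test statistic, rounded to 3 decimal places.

4.613

0: (57 − 48)²/48 = 81/48 = 1.6875
1: (81 − 80)²/80 = 1/80 = 0.0125
2: (79 − 80)²/80 = 1/80 = 0.0125
3: (13 − 19)²/19 = 36/19 = 1.8947
4: (52 − 50)²/50 = 4/50 = 0.0800
5: (22 − 27)²/27 = 25/27 = 0.9259
Sum = 4.613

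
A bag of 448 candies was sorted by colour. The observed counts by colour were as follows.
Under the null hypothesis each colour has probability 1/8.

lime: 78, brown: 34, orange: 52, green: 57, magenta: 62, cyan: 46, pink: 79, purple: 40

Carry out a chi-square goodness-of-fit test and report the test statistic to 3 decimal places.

Expected count for each of the 8 categories: 448/8 = 56.
cat          O        E   (O−E)²/E
lime        78       56     8.6429
brown       34       56     8.6429
orange      52       56     0.2857
green       57       56     0.0179
magenta     62       56     0.6429
cyan        46       56     1.7857
pink        79       56     9.4464
purple      40       56     4.5714
Sum = 34.036

34.036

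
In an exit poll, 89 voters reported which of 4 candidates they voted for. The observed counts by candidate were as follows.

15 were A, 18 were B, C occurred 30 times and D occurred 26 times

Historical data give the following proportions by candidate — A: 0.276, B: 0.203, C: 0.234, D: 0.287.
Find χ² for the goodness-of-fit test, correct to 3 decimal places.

7.773

Expected counts E_i = n·p_i: 89×0.276 = 24.564, 89×0.203 = 18.067, 89×0.234 = 20.826, 89×0.287 = 25.543.
A: (15 − 24.564)²/24.564 = 91.470096/24.564 = 3.7237
B: (18 − 18.067)²/18.067 = 0.004489/18.067 = 0.0002
C: (30 − 20.826)²/20.826 = 84.162276/20.826 = 4.0412
D: (26 − 25.543)²/25.543 = 0.208849/25.543 = 0.0082
Sum = 7.773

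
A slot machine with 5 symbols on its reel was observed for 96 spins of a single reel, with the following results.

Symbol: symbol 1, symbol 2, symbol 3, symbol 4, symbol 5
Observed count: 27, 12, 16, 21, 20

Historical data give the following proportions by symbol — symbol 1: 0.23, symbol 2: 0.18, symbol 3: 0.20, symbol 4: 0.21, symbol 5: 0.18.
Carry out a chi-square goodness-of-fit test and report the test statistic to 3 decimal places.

Expected counts E_i = n·p_i: 96×0.23 = 22.08, 96×0.18 = 17.28, 96×0.20 = 19.2, 96×0.21 = 20.16, 96×0.18 = 17.28.
cat           O        E   (O−E)²/E
symbol 1     27    22.08     1.0963
symbol 2     12    17.28     1.6133
symbol 3     16     19.2     0.5333
symbol 4     21    20.16     0.0350
symbol 5     20    17.28     0.4281
Sum = 3.706

3.706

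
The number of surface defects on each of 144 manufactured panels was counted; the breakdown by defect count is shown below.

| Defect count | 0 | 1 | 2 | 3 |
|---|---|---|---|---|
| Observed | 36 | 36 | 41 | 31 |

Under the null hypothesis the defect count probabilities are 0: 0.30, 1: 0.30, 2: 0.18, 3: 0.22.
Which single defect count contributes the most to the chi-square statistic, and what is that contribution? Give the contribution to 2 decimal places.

2, 8.77

Expected counts E_i = n·p_i: 144×0.30 = 43.2, 144×0.30 = 43.2, 144×0.18 = 25.92, 144×0.22 = 31.68.
χ² = (36−43.2)²/43.2 + (36−43.2)²/43.2 + (41−25.92)²/25.92 + (31−31.68)²/31.68
   = 1.200 + 1.200 + 8.773 + 0.015
The largest term is for 2: 8.77.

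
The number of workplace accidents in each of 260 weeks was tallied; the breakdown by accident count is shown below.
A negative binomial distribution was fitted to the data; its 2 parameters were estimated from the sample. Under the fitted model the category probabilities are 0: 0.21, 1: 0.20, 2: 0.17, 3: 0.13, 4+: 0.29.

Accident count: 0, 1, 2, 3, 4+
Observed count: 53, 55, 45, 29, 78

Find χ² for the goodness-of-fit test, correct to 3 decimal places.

Expected counts E_i = n·p_i: 260×0.21 = 54.6, 260×0.20 = 52, 260×0.17 = 44.2, 260×0.13 = 33.8, 260×0.29 = 75.4.
0: (53 − 54.6)²/54.6 = 2.56/54.6 = 0.0469
1: (55 − 52)²/52 = 9/52 = 0.1731
2: (45 − 44.2)²/44.2 = 0.64/44.2 = 0.0145
3: (29 − 33.8)²/33.8 = 23.04/33.8 = 0.6817
4+: (78 − 75.4)²/75.4 = 6.76/75.4 = 0.0897
Sum = 1.006

1.006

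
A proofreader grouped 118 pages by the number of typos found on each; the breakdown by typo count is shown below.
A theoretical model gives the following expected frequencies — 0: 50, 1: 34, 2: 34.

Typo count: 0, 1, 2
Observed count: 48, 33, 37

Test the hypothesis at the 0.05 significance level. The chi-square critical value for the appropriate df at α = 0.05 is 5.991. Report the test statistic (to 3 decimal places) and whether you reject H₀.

0.374; do not reject

0: (48 − 50)²/50 = 4/50 = 0.0800
1: (33 − 34)²/34 = 1/34 = 0.0294
2: (37 − 34)²/34 = 9/34 = 0.2647
Sum = 0.374
df = 2. Since 0.374 < 5.991, we do not reject H₀.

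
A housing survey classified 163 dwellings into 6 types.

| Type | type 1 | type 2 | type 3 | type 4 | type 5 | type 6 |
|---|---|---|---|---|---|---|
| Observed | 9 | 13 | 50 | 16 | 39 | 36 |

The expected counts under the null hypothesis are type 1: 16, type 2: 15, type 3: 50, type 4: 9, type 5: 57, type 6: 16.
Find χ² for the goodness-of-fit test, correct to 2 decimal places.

cat         O        E   (O−E)²/E
type 1      9       16      3.063
type 2     13       15      0.267
type 3     50       50      0.000
type 4     16        9      5.444
type 5     39       57      5.684
type 6     36       16     25.000
Sum = 39.46

39.46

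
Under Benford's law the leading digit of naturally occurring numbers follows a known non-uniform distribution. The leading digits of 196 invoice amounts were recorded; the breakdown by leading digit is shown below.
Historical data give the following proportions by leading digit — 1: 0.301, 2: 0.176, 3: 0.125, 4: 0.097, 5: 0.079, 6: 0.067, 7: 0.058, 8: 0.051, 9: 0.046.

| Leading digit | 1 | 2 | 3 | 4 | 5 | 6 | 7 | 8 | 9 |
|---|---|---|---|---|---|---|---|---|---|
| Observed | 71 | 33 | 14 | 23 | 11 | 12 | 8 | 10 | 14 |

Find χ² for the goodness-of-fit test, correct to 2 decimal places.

Expected counts E_i = n·p_i: 196×0.301 = 58.996, 196×0.176 = 34.496, 196×0.125 = 24.5, 196×0.097 = 19.012, 196×0.079 = 15.484, 196×0.067 = 13.132, 196×0.058 = 11.368, 196×0.051 = 9.996, 196×0.046 = 9.016.
1: (71 − 58.996)²/58.996 = 144.096016/58.996 = 2.442
2: (33 − 34.496)²/34.496 = 2.238016/34.496 = 0.065
3: (14 − 24.5)²/24.5 = 110.25/24.5 = 4.500
4: (23 − 19.012)²/19.012 = 15.904144/19.012 = 0.837
5: (11 − 15.484)²/15.484 = 20.106256/15.484 = 1.299
6: (12 − 13.132)²/13.132 = 1.281424/13.132 = 0.098
7: (8 − 11.368)²/11.368 = 11.343424/11.368 = 0.998
8: (10 − 9.996)²/9.996 = 0.000016/9.996 = 0.000
9: (14 − 9.016)²/9.016 = 24.840256/9.016 = 2.755
Sum = 12.99

12.99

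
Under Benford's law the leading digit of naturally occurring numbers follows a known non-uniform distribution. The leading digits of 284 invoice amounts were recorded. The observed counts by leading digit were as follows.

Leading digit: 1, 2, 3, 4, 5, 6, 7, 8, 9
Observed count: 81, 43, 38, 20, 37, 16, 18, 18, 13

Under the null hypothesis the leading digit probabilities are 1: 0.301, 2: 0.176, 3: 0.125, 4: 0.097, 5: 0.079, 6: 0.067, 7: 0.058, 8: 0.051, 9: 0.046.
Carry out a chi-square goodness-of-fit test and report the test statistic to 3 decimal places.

Expected counts E_i = n·p_i: 284×0.301 = 85.484, 284×0.176 = 49.984, 284×0.125 = 35.5, 284×0.097 = 27.548, 284×0.079 = 22.436, 284×0.067 = 19.028, 284×0.058 = 16.472, 284×0.051 = 14.484, 284×0.046 = 13.064.
cat         O        E   (O−E)²/E
1          81   85.484     0.2352
2          43   49.984     0.9758
3          38     35.5     0.1761
4          20   27.548     2.0681
5          37   22.436     9.4540
6          16   19.028     0.4819
7          18   16.472     0.1417
8          18   14.484     0.8535
9          13   13.064     0.0003
Sum = 14.387

14.387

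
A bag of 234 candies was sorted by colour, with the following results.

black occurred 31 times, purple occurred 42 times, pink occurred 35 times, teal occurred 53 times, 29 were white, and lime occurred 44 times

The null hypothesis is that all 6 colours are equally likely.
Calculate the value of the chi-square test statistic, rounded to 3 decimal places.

Under H₀ each category has probability 1/6, so each expected count is 234/6 = 39.
cat         O        E   (O−E)²/E
black      31       39     1.6410
purple     42       39     0.2308
pink       35       39     0.4103
teal       53       39     5.0256
white      29       39     2.5641
lime       44       39     0.6410
Sum = 10.513

10.513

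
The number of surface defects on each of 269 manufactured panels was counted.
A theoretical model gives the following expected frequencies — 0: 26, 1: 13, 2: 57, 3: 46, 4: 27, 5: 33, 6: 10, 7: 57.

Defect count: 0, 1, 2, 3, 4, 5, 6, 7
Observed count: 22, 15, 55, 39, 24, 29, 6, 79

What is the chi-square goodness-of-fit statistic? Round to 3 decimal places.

12.968

0: (22 − 26)²/26 = 16/26 = 0.6154
1: (15 − 13)²/13 = 4/13 = 0.3077
2: (55 − 57)²/57 = 4/57 = 0.0702
3: (39 − 46)²/46 = 49/46 = 1.0652
4: (24 − 27)²/27 = 9/27 = 0.3333
5: (29 − 33)²/33 = 16/33 = 0.4848
6: (6 − 10)²/10 = 16/10 = 1.6000
7: (79 − 57)²/57 = 484/57 = 8.4912
Sum = 12.968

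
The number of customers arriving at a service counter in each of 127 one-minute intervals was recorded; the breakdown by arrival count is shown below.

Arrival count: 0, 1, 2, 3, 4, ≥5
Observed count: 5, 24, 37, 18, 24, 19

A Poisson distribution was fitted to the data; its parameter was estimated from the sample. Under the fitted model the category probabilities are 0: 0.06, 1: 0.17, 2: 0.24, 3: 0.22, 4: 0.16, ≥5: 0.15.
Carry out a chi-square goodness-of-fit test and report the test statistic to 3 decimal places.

Expected counts E_i = n·p_i: 127×0.06 = 7.62, 127×0.17 = 21.59, 127×0.24 = 30.48, 127×0.22 = 27.94, 127×0.16 = 20.32, 127×0.15 = 19.05.
χ² = (5−7.62)²/7.62 + (24−21.59)²/21.59 + (37−30.48)²/30.48 + (18−27.94)²/27.94 + (24−20.32)²/20.32 + (19−19.05)²/19.05
   = 0.9008 + 0.2690 + 1.3947 + 3.5363 + 0.6665 + 0.0001
Sum = 6.767

6.767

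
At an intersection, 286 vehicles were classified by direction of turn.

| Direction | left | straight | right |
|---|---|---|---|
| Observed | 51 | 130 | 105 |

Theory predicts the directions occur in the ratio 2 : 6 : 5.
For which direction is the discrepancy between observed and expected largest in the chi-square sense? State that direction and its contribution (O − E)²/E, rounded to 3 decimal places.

left, 1.114

Ratio total = 13. Expected counts: 286×2/13 = 44, 286×6/13 = 132, 286×5/13 = 110.
left: (51 − 44)²/44 = 49/44 = 1.1136
straight: (130 − 132)²/132 = 4/132 = 0.0303
right: (105 − 110)²/110 = 25/110 = 0.2273
The largest term is for left: 1.114.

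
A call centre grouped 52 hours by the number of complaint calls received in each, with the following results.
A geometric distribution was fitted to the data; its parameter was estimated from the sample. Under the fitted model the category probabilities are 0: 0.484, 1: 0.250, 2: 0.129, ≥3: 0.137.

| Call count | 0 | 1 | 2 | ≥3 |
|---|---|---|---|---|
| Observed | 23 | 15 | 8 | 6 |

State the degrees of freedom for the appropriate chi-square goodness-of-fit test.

There are k = 4 categories and 1 parameter estimated from the data, so df = 4 − 1 − 1 = 2.

2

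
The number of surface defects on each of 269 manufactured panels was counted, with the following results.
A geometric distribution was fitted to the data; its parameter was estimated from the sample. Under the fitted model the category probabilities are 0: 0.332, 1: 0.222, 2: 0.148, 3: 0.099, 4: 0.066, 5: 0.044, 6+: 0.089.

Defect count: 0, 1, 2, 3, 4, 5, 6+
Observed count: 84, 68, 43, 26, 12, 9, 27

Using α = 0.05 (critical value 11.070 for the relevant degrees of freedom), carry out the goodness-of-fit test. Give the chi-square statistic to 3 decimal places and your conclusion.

4.670; do not reject

Expected counts E_i = n·p_i: 269×0.332 = 89.308, 269×0.222 = 59.718, 269×0.148 = 39.812, 269×0.099 = 26.631, 269×0.066 = 17.754, 269×0.044 = 11.836, 269×0.089 = 23.941.
0: (84 − 89.308)²/89.308 = 28.174864/89.308 = 0.3155
1: (68 − 59.718)²/59.718 = 68.591524/59.718 = 1.1486
2: (43 − 39.812)²/39.812 = 10.163344/39.812 = 0.2553
3: (26 − 26.631)²/26.631 = 0.398161/26.631 = 0.0150
4: (12 − 17.754)²/17.754 = 33.108516/17.754 = 1.8648
5: (9 − 11.836)²/11.836 = 8.042896/11.836 = 0.6795
6+: (27 − 23.941)²/23.941 = 9.357481/23.941 = 0.3909
Sum = 4.670
df = 5. Since 4.670 < 11.070, we do not reject H₀.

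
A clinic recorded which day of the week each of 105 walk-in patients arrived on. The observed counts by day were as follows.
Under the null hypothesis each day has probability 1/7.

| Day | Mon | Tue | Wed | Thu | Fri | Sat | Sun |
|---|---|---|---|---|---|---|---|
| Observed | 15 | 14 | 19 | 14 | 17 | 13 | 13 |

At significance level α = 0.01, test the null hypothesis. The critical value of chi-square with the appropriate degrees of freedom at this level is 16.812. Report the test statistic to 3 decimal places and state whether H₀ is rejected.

2.000; do not reject

Expected count for each of the 7 categories: 105/7 = 15.
cat         O        E   (O−E)²/E
Mon        15       15     0.0000
Tue        14       15     0.0667
Wed        19       15     1.0667
Thu        14       15     0.0667
Fri        17       15     0.2667
Sat        13       15     0.2667
Sun        13       15     0.2667
Sum = 2.000
df = 6. Since 2.000 < 16.812, we do not reject H₀.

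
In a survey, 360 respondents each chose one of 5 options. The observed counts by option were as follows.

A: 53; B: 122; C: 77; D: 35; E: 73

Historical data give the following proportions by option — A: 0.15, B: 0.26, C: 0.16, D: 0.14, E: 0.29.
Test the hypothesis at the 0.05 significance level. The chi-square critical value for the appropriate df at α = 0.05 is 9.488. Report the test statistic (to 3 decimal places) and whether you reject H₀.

Expected counts E_i = n·p_i: 360×0.15 = 54, 360×0.26 = 93.6, 360×0.16 = 57.6, 360×0.14 = 50.4, 360×0.29 = 104.4.
A: (53 − 54)²/54 = 1/54 = 0.0185
B: (122 − 93.6)²/93.6 = 806.56/93.6 = 8.6171
C: (77 − 57.6)²/57.6 = 376.36/57.6 = 6.5340
D: (35 − 50.4)²/50.4 = 237.16/50.4 = 4.7056
E: (73 − 104.4)²/104.4 = 985.96/104.4 = 9.4441
Sum = 29.319
df = 4. Since 29.319 > 9.488, we reject H₀.

29.319; reject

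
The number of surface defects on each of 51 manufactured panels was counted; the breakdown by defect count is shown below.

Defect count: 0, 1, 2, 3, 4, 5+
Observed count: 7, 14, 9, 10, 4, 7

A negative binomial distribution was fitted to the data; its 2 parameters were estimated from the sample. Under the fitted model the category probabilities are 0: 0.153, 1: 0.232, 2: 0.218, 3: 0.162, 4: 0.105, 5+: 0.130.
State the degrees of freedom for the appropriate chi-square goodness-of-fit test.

There are k = 6 categories and 2 parameters estimated from the data, so df = 6 − 1 − 2 = 3.

3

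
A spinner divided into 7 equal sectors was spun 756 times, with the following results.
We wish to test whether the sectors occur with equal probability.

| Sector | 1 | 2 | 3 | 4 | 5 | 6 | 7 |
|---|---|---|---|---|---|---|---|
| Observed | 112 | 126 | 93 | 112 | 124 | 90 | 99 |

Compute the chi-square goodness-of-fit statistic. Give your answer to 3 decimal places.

Expected count for each of the 7 categories: 756/7 = 108.
1: (112 − 108)²/108 = 16/108 = 0.1481
2: (126 − 108)²/108 = 324/108 = 3.0000
3: (93 − 108)²/108 = 225/108 = 2.0833
4: (112 − 108)²/108 = 16/108 = 0.1481
5: (124 − 108)²/108 = 256/108 = 2.3704
6: (90 − 108)²/108 = 324/108 = 3.0000
7: (99 − 108)²/108 = 81/108 = 0.7500
Sum = 11.500

11.500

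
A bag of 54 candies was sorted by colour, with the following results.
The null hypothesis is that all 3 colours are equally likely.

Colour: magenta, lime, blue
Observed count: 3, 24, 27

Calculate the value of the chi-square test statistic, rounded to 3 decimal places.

Expected count for each of the 3 categories: 54/3 = 18.
cat          O        E   (O−E)²/E
magenta      3       18    12.5000
lime        24       18     2.0000
blue        27       18     4.5000
Sum = 19.000

19.000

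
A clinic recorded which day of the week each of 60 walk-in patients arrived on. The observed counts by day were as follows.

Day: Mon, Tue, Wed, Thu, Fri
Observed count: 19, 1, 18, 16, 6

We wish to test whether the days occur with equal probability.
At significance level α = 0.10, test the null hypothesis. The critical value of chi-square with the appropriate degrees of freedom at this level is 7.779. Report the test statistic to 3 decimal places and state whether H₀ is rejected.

21.500; reject

Under H₀ each category has probability 1/5, so each expected count is 60/5 = 12.
Mon: (19 − 12)²/12 = 49/12 = 4.0833
Tue: (1 − 12)²/12 = 121/12 = 10.0833
Wed: (18 − 12)²/12 = 36/12 = 3.0000
Thu: (16 − 12)²/12 = 16/12 = 1.3333
Fri: (6 − 12)²/12 = 36/12 = 3.0000
Sum = 21.500
df = 4. Since 21.500 > 7.779, we reject H₀.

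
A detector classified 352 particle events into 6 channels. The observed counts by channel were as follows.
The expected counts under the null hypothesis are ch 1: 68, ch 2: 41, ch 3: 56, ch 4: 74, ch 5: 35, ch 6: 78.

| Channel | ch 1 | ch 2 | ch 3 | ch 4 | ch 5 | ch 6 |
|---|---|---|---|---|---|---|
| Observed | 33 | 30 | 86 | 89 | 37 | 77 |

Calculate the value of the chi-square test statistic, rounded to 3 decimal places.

40.205

ch 1: (33 − 68)²/68 = 1225/68 = 18.0147
ch 2: (30 − 41)²/41 = 121/41 = 2.9512
ch 3: (86 − 56)²/56 = 900/56 = 16.0714
ch 4: (89 − 74)²/74 = 225/74 = 3.0405
ch 5: (37 − 35)²/35 = 4/35 = 0.1143
ch 6: (77 − 78)²/78 = 1/78 = 0.0128
Sum = 40.205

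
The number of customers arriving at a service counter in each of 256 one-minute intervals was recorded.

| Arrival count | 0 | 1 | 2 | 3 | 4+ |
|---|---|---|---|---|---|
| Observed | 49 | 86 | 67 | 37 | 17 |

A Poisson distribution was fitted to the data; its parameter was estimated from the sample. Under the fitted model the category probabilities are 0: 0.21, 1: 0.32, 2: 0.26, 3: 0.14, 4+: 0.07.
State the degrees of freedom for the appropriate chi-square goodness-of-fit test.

There are k = 5 categories and 1 parameter estimated from the data, so df = 5 − 1 − 1 = 3.

3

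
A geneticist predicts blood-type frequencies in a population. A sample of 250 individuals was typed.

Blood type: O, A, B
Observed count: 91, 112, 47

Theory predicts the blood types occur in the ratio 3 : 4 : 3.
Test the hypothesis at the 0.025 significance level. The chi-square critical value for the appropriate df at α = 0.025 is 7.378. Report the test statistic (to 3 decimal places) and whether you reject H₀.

15.307; reject

Ratio total = 10. Expected counts: 250×3/10 = 75, 250×4/10 = 100, 250×3/10 = 75.
χ² = (91−75)²/75 + (112−100)²/100 + (47−75)²/75
   = 3.4133 + 1.4400 + 10.4533
Sum = 15.307
df = 2. Since 15.307 > 7.378, we reject H₀.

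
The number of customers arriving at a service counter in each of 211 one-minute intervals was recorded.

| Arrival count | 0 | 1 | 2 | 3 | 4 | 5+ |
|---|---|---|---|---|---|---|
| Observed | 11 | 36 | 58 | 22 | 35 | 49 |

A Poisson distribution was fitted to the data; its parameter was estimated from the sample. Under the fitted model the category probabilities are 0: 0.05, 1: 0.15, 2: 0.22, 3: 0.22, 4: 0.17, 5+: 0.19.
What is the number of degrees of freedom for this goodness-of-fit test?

There are k = 6 categories and 1 parameter estimated from the data, so df = 6 − 1 − 1 = 4.

4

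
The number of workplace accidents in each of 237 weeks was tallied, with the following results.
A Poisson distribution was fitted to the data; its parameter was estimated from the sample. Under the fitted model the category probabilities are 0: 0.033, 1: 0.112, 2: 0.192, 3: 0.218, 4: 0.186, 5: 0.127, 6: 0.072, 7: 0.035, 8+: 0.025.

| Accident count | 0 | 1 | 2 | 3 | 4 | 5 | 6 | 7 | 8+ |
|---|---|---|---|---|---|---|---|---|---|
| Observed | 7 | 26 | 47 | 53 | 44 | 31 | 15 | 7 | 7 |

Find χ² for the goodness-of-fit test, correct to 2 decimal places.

Expected counts E_i = n·p_i: 237×0.033 = 7.821, 237×0.112 = 26.544, 237×0.192 = 45.504, 237×0.218 = 51.666, 237×0.186 = 44.082, 237×0.127 = 30.099, 237×0.072 = 17.064, 237×0.035 = 8.295, 237×0.025 = 5.925.
χ² = (7−7.821)²/7.821 + (26−26.544)²/26.544 + (47−45.504)²/45.504 + (53−51.666)²/51.666 + (44−44.082)²/44.082 + (31−30.099)²/30.099 + (15−17.064)²/17.064 + (7−8.295)²/8.295 + (7−5.925)²/5.925
   = 0.086 + 0.011 + 0.049 + 0.034 + 0.000 + 0.027 + 0.250 + 0.202 + 0.195
Sum = 0.85

0.85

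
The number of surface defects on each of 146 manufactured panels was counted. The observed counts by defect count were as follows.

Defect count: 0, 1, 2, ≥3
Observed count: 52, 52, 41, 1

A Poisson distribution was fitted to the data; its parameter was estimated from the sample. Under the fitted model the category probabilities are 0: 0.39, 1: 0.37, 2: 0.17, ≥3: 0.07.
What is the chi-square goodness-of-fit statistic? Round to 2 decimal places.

19.37

Expected counts E_i = n·p_i: 146×0.39 = 56.94, 146×0.37 = 54.02, 146×0.17 = 24.82, 146×0.07 = 10.22.
χ² = (52−56.94)²/56.94 + (52−54.02)²/54.02 + (41−24.82)²/24.82 + (1−10.22)²/10.22
   = 0.429 + 0.076 + 10.548 + 8.318
Sum = 19.37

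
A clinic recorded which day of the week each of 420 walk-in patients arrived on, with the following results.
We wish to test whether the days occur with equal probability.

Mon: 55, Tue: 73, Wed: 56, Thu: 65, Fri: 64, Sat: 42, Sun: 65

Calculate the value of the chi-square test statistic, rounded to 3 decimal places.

Expected count for each of the 7 categories: 420/7 = 60.
cat         O        E   (O−E)²/E
Mon        55       60     0.4167
Tue        73       60     2.8167
Wed        56       60     0.2667
Thu        65       60     0.4167
Fri        64       60     0.2667
Sat        42       60     5.4000
Sun        65       60     0.4167
Sum = 10.000

10.000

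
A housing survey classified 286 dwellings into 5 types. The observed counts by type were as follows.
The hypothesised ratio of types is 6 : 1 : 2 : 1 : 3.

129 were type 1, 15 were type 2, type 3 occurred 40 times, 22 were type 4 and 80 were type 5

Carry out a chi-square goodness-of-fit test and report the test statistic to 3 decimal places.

5.629

Ratio total = 13. Expected counts: 286×6/13 = 132, 286×1/13 = 22, 286×2/13 = 44, 286×1/13 = 22, 286×3/13 = 66.
type 1: (129 − 132)²/132 = 9/132 = 0.0682
type 2: (15 − 22)²/22 = 49/22 = 2.2273
type 3: (40 − 44)²/44 = 16/44 = 0.3636
type 4: (22 − 22)²/22 = 0/22 = 0.0000
type 5: (80 − 66)²/66 = 196/66 = 2.9697
Sum = 5.629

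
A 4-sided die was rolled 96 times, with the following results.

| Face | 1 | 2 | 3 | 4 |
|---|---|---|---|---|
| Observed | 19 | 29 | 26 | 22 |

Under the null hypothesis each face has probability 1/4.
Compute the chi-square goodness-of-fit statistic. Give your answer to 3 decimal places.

2.417

Under H₀ each category has probability 1/4, so each expected count is 96/4 = 24.
1: (19 − 24)²/24 = 25/24 = 1.0417
2: (29 − 24)²/24 = 25/24 = 1.0417
3: (26 − 24)²/24 = 4/24 = 0.1667
4: (22 − 24)²/24 = 4/24 = 0.1667
Sum = 2.417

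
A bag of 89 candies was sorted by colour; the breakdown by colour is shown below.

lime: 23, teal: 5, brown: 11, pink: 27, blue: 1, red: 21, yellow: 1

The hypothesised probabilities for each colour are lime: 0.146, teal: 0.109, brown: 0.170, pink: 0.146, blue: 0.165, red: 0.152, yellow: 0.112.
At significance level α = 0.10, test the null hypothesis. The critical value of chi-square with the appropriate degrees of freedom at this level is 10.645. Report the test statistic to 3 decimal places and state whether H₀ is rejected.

51.156; reject

Expected counts E_i = n·p_i: 89×0.146 = 12.994, 89×0.109 = 9.701, 89×0.170 = 15.13, 89×0.146 = 12.994, 89×0.165 = 14.685, 89×0.152 = 13.528, 89×0.112 = 9.968.
χ² = (23−12.994)²/12.994 + (5−9.701)²/9.701 + (11−15.13)²/15.13 + (27−12.994)²/12.994 + (1−14.685)²/14.685 + (21−13.528)²/13.528 + (1−9.968)²/9.968
   = 7.7051 + 2.2781 + 1.1274 + 15.0968 + 12.7531 + 4.1271 + 8.0683
Sum = 51.156
df = 6. Since 51.156 > 10.645, we reject H₀.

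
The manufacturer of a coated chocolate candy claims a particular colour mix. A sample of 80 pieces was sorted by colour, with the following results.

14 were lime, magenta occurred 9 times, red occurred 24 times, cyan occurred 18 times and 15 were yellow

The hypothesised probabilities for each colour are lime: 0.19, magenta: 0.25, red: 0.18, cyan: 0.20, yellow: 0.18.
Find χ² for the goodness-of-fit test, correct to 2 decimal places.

Expected counts E_i = n·p_i: 80×0.19 = 15.2, 80×0.25 = 20, 80×0.18 = 14.4, 80×0.20 = 16, 80×0.18 = 14.4.
cat          O        E   (O−E)²/E
lime        14     15.2      0.095
magenta      9       20      6.050
red         24     14.4      6.400
cyan        18       16      0.250
yellow      15     14.4      0.025
Sum = 12.82

12.82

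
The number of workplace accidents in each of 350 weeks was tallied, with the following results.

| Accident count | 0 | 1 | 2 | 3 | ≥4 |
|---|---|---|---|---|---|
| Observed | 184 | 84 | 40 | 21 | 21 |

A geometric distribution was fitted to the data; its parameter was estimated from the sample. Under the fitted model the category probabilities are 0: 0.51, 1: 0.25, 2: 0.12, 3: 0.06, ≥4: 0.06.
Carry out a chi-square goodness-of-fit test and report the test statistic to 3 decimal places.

Expected counts E_i = n·p_i: 350×0.51 = 178.5, 350×0.25 = 87.5, 350×0.12 = 42, 350×0.06 = 21, 350×0.06 = 21.
cat         O        E   (O−E)²/E
0         184    178.5     0.1695
1          84     87.5     0.1400
2          40       42     0.0952
3          21       21     0.0000
≥4         21       21     0.0000
Sum = 0.405

0.405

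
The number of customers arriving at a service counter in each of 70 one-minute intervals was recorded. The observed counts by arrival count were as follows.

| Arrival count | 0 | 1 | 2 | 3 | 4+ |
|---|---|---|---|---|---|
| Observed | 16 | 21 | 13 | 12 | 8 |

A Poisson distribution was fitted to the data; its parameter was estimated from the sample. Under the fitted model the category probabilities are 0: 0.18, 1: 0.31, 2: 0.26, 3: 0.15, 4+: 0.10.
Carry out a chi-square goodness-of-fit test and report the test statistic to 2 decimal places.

2.78

Expected counts E_i = n·p_i: 70×0.18 = 12.6, 70×0.31 = 21.7, 70×0.26 = 18.2, 70×0.15 = 10.5, 70×0.10 = 7.
χ² = (16−12.6)²/12.6 + (21−21.7)²/21.7 + (13−18.2)²/18.2 + (12−10.5)²/10.5 + (8−7)²/7
   = 0.917 + 0.023 + 1.486 + 0.214 + 0.143
Sum = 2.78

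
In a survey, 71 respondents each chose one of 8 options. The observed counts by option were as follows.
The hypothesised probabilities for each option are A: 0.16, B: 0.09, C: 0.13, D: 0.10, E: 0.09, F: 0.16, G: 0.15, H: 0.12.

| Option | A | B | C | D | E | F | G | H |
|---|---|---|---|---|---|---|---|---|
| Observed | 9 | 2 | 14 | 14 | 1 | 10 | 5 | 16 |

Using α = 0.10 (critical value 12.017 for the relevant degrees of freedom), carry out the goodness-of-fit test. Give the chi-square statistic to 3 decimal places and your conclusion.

26.951; reject

Expected counts E_i = n·p_i: 71×0.16 = 11.36, 71×0.09 = 6.39, 71×0.13 = 9.23, 71×0.10 = 7.1, 71×0.09 = 6.39, 71×0.16 = 11.36, 71×0.15 = 10.65, 71×0.12 = 8.52.
cat         O        E   (O−E)²/E
A           9    11.36     0.4903
B           2     6.39     3.0160
C          14     9.23     2.4651
D          14      7.1     6.7056
E           1     6.39     4.5465
F          10    11.36     0.1628
G           5    10.65     2.9974
H          16     8.52     6.5669
Sum = 26.951
df = 7. Since 26.951 > 12.017, we reject H₀.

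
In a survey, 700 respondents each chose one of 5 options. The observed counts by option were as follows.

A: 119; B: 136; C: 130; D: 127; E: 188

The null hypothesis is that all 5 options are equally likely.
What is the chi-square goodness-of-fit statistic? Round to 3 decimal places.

Under H₀ each category has probability 1/5, so each expected count is 700/5 = 140.
χ² = (119−140)²/140 + (136−140)²/140 + (130−140)²/140 + (127−140)²/140 + (188−140)²/140
   = 3.1500 + 0.1143 + 0.7143 + 1.2071 + 16.4571
Sum = 21.643

21.643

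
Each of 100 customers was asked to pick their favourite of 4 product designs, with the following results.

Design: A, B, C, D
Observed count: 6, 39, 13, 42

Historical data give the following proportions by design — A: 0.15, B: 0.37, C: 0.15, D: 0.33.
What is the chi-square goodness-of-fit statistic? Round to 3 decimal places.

Expected counts E_i = n·p_i: 100×0.15 = 15, 100×0.37 = 37, 100×0.15 = 15, 100×0.33 = 33.
cat         O        E   (O−E)²/E
A           6       15     5.4000
B          39       37     0.1081
C          13       15     0.2667
D          42       33     2.4545
Sum = 8.229

8.229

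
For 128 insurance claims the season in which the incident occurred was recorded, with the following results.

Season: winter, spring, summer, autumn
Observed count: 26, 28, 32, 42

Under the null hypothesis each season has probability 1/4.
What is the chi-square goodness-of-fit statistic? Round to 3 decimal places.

4.750

Expected count for each of the 4 categories: 128/4 = 32.
cat         O        E   (O−E)²/E
winter     26       32     1.1250
spring     28       32     0.5000
summer     32       32     0.0000
autumn     42       32     3.1250
Sum = 4.750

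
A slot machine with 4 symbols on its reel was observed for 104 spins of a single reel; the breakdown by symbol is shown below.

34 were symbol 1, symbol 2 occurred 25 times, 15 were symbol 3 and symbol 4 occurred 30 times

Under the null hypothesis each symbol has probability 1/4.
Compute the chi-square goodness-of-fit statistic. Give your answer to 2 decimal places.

Expected count for each of the 4 categories: 104/4 = 26.
χ² = (34−26)²/26 + (25−26)²/26 + (15−26)²/26 + (30−26)²/26
   = 2.462 + 0.038 + 4.654 + 0.615
Sum = 7.77

7.77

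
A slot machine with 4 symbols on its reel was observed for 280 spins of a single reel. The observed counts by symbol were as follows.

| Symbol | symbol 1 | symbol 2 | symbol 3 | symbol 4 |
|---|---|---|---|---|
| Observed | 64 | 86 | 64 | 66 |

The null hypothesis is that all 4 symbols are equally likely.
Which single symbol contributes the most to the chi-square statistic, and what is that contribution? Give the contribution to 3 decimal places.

symbol 2, 3.657

Expected count for each of the 4 categories: 280/4 = 70.
symbol 1: (64 − 70)²/70 = 36/70 = 0.5143
symbol 2: (86 − 70)²/70 = 256/70 = 3.6571
symbol 3: (64 − 70)²/70 = 36/70 = 0.5143
symbol 4: (66 − 70)²/70 = 16/70 = 0.2286
The largest term is for symbol 2: 3.657.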